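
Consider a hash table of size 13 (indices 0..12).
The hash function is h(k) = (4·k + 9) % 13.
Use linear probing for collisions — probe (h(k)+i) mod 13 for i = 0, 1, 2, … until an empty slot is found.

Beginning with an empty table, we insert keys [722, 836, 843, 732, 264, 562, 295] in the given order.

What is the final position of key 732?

0

722: h=11 -> slot 11
836: h=12 -> slot 12
843: h=1 -> slot 1
732: h=12, probe 12,0 -> slot 0
264: h=12, probe 12,0,1,2 -> slot 2
562: h=8 -> slot 8
295: h=6 -> slot 6
Table: [732, 843, 264, _, _, _, 295, _, 562, _, _, 722, 836]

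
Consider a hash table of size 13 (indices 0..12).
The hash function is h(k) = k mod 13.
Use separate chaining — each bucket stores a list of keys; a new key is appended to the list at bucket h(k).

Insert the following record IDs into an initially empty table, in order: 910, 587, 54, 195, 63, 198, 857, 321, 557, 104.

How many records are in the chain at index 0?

910 → bucket 0
587 → bucket 2
54 → bucket 2 (collision)
195 → bucket 0 (collision)
63 → bucket 11
198 → bucket 3
857 → bucket 12
321 → bucket 9
557 → bucket 11 (collision)
104 → bucket 0 (collision)
Final buckets:
0: 910 -> 195 -> 104
1: -
2: 587 -> 54
3: 198
4: -
5: -
6: -
7: -
8: -
9: 321
10: -
11: 63 -> 557
12: 857

3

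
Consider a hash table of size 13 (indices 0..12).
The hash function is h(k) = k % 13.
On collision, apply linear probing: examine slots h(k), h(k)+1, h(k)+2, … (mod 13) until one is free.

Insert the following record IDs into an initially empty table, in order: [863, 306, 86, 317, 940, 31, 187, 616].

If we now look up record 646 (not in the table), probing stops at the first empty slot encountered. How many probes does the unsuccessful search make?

Insert 863: h=5, slot 5 empty -> index 5.
Insert 306: h=7, slot 7 empty -> index 7.
Insert 86: h=8, slot 8 empty -> index 8.
Insert 317: h=5, slot 5 occupied -> index 6.
Insert 940: h=4, slot 4 empty -> index 4.
Insert 31: h=5, slots 5,6,7,8 occupied -> index 9.
Insert 187: h=5, slots 5,6,7,8,9 occupied -> index 10.
Insert 616: h=5, slots 5,6,7,8,9,10 occupied -> index 11.
Table: [∅, ∅, ∅, ∅, 940, 863, 317, 306, 86, 31, 187, 616, ∅]
Lookup 646: h=9, probe 9,10,11,12 → slot 12 empty, not found.

4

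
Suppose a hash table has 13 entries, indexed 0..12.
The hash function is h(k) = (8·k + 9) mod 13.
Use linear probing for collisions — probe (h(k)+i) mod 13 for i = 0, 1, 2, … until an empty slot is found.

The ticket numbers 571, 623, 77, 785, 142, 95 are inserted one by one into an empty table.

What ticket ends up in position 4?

142

Insert 571: h=1, slot 1 empty -> index 1.
Insert 623: h=1, slot 1 occupied -> index 2.
Insert 77: h=1, slots 1,2 occupied -> index 3.
Insert 785: h=10, slot 10 empty -> index 10.
Insert 142: h=1, slots 1,2,3 occupied -> index 4.
Insert 95: h=2, slots 2,3,4 occupied -> index 5.
Table: [—, 571, 623, 77, 142, 95, —, —, —, —, 785, —, —]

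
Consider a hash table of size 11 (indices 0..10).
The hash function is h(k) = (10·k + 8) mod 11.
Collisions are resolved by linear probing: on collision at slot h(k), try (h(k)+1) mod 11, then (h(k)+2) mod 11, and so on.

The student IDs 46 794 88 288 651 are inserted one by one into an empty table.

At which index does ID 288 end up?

9

46 hashes to 6; slot 6 is free => place at 6.
794 hashes to 6; 6 taken => place at 7.
88 hashes to 8; slot 8 is free => place at 8.
288 hashes to 6; 6,7,8 taken => place at 9.
651 hashes to 6; 6,7,8,9 taken => place at 10.
Table: [∅, ∅, ∅, ∅, ∅, ∅, 46, 794, 88, 288, 651]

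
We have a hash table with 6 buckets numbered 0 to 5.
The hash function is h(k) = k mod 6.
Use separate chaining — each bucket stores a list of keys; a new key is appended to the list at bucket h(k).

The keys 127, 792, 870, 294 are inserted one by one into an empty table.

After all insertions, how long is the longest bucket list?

3

127 → bucket 1
792 → bucket 0
870 → bucket 0 (collision)
294 → bucket 0 (collision)
Final buckets:
0: 792 -> 870 -> 294
1: 127
2: ∅
3: ∅
4: ∅
5: ∅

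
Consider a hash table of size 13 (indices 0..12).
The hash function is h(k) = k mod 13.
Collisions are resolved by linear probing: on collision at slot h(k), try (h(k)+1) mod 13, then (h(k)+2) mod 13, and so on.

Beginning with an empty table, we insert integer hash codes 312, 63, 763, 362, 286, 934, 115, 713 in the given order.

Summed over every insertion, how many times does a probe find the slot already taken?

17

312 hashes to 0; slot 0 is free => place at 0.
63 hashes to 11; slot 11 is free => place at 11.
763 hashes to 9; slot 9 is free => place at 9.
362 hashes to 11; 11 taken => place at 12.
286 hashes to 0; 0 taken => place at 1.
934 hashes to 11; 11,12,0,1 taken => place at 2.
115 hashes to 11; 11,12,0,1,2 taken => place at 3.
713 hashes to 11; 11,12,0,1,2,3 taken => place at 4.
Table: [312, 286, 934, 115, 713, ∅, ∅, ∅, ∅, 763, ∅, 63, 362]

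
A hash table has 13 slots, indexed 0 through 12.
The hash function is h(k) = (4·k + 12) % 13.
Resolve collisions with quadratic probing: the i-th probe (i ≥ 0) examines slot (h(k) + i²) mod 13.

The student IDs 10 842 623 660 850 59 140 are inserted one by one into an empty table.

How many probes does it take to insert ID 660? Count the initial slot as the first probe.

10 hashes to 0; slot 0 is free -> place at 0.
842 hashes to 0; 0 taken -> place at 1.
623 hashes to 8; slot 8 is free -> place at 8.
660 hashes to 0; 0,1 taken -> place at 4.
850 hashes to 6; slot 6 is free -> place at 6.
59 hashes to 1; 1 taken -> place at 2.
140 hashes to 0; 0,1,4 taken -> place at 9.
Table: [10, 842, 59, —, 660, —, 850, —, 623, 140, —, —, —]

3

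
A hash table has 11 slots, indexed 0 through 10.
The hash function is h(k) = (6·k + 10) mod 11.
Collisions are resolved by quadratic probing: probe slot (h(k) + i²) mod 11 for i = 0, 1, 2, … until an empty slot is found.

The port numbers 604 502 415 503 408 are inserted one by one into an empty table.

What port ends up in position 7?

503

604 hashes to 4; slot 4 is free => place at 4.
502 hashes to 8; slot 8 is free => place at 8.
415 hashes to 3; slot 3 is free => place at 3.
503 hashes to 3; 3,4 taken => place at 7.
408 hashes to 5; slot 5 is free => place at 5.
Table: [—, —, —, 415, 604, 408, —, 503, 502, —, —]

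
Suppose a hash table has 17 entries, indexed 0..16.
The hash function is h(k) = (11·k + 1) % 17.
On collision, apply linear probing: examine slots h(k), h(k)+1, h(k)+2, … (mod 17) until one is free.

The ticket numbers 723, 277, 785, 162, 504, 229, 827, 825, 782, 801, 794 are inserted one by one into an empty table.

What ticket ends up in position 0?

785

723 hashes to 15; slot 15 is free => place at 15.
277 hashes to 5; slot 5 is free => place at 5.
785 hashes to 0; slot 0 is free => place at 0.
162 hashes to 15; 15 taken => place at 16.
504 hashes to 3; slot 3 is free => place at 3.
229 hashes to 4; slot 4 is free => place at 4.
827 hashes to 3; 3,4,5 taken => place at 6.
825 hashes to 15; 15,16,0 taken => place at 1.
782 hashes to 1; 1 taken => place at 2.
801 hashes to 6; 6 taken => place at 7.
794 hashes to 14; slot 14 is free => place at 14.
Table: [785, 825, 782, 504, 229, 277, 827, 801, ., ., ., ., ., ., 794, 723, 162]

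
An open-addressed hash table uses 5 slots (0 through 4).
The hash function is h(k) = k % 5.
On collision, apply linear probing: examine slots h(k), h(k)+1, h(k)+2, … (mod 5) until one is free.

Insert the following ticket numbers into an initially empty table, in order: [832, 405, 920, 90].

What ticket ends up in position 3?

90

832: h=2 => slot 2
405: h=0 => slot 0
920: h=0, probe 0,1 => slot 1
90: h=0, probe 0,1,2,3 => slot 3
Table: [405, 920, 832, 90, —]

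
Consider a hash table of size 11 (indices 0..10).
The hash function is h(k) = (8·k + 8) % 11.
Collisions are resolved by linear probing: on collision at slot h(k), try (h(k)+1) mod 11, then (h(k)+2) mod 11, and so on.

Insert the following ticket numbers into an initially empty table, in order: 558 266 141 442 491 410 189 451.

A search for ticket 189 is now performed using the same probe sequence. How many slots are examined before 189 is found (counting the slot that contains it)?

4

558 hashes to 6; slot 6 is free → place at 6.
266 hashes to 2; slot 2 is free → place at 2.
141 hashes to 3; slot 3 is free → place at 3.
442 hashes to 2; 2,3 taken → place at 4.
491 hashes to 9; slot 9 is free → place at 9.
410 hashes to 10; slot 10 is free → place at 10.
189 hashes to 2; 2,3,4 taken → place at 5.
451 hashes to 8; slot 8 is free → place at 8.
Table: [∅, ∅, 266, 141, 442, 189, 558, ∅, 451, 491, 410]
Lookup 189: h=2, probe 2,3,4,5 → found at 5.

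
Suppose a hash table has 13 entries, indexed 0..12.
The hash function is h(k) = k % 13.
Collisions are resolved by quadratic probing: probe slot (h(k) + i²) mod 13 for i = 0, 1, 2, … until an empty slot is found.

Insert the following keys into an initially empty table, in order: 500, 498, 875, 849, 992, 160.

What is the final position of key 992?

0

500 hashes to 6; slot 6 is free => place at 6.
498 hashes to 4; slot 4 is free => place at 4.
875 hashes to 4; 4 taken => place at 5.
849 hashes to 4; 4,5 taken => place at 8.
992 hashes to 4; 4,5,8 taken => place at 0.
160 hashes to 4; 4,5,8,0 taken => place at 7.
Table: [992, ., ., ., 498, 875, 500, 160, 849, ., ., ., .]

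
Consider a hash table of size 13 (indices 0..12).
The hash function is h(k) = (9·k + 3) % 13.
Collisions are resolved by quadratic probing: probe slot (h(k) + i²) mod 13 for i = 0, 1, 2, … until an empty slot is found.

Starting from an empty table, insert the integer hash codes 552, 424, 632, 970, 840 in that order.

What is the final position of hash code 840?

6

Insert 552: h=5, slot 5 empty -> index 5.
Insert 424: h=10, slot 10 empty -> index 10.
Insert 632: h=10, slot 10 occupied -> index 11.
Insert 970: h=10, slots 10,11 occupied -> index 1.
Insert 840: h=10, slots 10,11,1 occupied -> index 6.
Table: [—, 970, —, —, —, 552, 840, —, —, —, 424, 632, —]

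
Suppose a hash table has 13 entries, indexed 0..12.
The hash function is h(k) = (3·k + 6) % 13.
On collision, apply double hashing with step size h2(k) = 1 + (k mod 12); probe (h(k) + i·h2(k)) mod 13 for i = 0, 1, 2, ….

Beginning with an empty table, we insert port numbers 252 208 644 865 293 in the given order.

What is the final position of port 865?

252: h=8 -> slot 8
208: h=6 -> slot 6
644: h=1 -> slot 1
865: h=1, h2=2, probe 1,3 -> slot 3
293: h=1, h2=6, probe 1,7 -> slot 7
Table: [∅, 644, ∅, 865, ∅, ∅, 208, 293, 252, ∅, ∅, ∅, ∅]

3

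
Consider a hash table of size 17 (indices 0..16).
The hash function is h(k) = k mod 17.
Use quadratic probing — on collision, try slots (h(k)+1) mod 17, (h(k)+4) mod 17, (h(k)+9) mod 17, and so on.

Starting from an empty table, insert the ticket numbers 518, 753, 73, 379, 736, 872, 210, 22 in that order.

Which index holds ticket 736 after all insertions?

518 hashes to 8; slot 8 is free → place at 8.
753 hashes to 5; slot 5 is free → place at 5.
73 hashes to 5; 5 taken → place at 6.
379 hashes to 5; 5,6 taken → place at 9.
736 hashes to 5; 5,6,9 taken → place at 14.
872 hashes to 5; 5,6,9,14 taken → place at 4.
210 hashes to 6; 6 taken → place at 7.
22 hashes to 5; 5,6,9,14,4 taken → place at 13.
Table: [., ., ., ., 872, 753, 73, 210, 518, 379, ., ., ., 22, 736, ., .]

14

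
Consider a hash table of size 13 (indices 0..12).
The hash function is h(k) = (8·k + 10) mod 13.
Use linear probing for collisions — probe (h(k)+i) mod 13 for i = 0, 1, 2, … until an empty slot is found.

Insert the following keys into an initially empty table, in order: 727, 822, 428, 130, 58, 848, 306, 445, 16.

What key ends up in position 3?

428

727: h=2 -> slot 2
822: h=8 -> slot 8
428: h=2, probe 2,3 -> slot 3
130: h=10 -> slot 10
58: h=6 -> slot 6
848: h=8, probe 8,9 -> slot 9
306: h=1 -> slot 1
445: h=8, probe 8,9,10,11 -> slot 11
16: h=8, probe 8,9,10,11,12 -> slot 12
Table: [_, 306, 727, 428, _, _, 58, _, 822, 848, 130, 445, 16]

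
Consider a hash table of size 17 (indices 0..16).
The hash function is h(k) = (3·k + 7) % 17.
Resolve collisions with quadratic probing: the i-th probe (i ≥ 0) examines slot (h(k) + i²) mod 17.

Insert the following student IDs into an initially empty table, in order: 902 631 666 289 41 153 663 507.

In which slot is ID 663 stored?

6

902 hashes to 10; slot 10 is free => place at 10.
631 hashes to 13; slot 13 is free => place at 13.
666 hashes to 16; slot 16 is free => place at 16.
289 hashes to 7; slot 7 is free => place at 7.
41 hashes to 11; slot 11 is free => place at 11.
153 hashes to 7; 7 taken => place at 8.
663 hashes to 7; 7,8,11,16 taken => place at 6.
507 hashes to 15; slot 15 is free => place at 15.
Table: [., ., ., ., ., ., 663, 289, 153, ., 902, 41, ., 631, ., 507, 666]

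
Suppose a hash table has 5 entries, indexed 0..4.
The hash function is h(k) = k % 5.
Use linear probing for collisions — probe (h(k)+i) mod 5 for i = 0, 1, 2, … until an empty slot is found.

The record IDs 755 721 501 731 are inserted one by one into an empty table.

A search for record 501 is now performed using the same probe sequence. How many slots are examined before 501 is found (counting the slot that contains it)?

2

Insert 755: h=0, slot 0 empty → index 0.
Insert 721: h=1, slot 1 empty → index 1.
Insert 501: h=1, slot 1 occupied → index 2.
Insert 731: h=1, slots 1,2 occupied → index 3.
Table: [755, 721, 501, 731, _]
Lookup 501: h=1, probe 1,2 → found at 2.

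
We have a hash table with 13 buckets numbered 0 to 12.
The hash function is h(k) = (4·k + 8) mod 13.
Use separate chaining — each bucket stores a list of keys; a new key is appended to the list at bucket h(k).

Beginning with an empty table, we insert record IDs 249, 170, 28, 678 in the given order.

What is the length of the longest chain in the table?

3

249 → bucket 3
170 → bucket 12
28 → bucket 3 (collision)
678 → bucket 3 (collision)
Final buckets:
0: -
1: -
2: -
3: 249 -> 28 -> 678
4: -
5: -
6: -
7: -
8: -
9: -
10: -
11: -
12: 170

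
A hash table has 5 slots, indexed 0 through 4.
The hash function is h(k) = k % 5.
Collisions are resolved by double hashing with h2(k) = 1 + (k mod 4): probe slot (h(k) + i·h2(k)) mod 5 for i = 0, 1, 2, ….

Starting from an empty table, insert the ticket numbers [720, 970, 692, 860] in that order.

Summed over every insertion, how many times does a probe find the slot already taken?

2

720 hashes to 0; slot 0 is free -> place at 0.
970 hashes to 0, h2=3; 0 taken -> place at 3.
692 hashes to 2; slot 2 is free -> place at 2.
860 hashes to 0, h2=1; 0 taken -> place at 1.
Table: [720, 860, 692, 970, .]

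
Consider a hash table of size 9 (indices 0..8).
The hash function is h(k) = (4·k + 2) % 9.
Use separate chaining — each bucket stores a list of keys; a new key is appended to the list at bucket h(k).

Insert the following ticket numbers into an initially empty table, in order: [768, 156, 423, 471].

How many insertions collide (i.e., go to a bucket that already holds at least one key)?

2

Insert 768: h=5, bucket 5 empty -> new chain.
Insert 156: h=5, bucket 5 nonempty -> append to chain.
Insert 423: h=2, bucket 2 empty -> new chain.
Insert 471: h=5, bucket 5 nonempty -> append to chain.
Final buckets:
0: ∅
1: ∅
2: 423
3: ∅
4: ∅
5: 768 -> 156 -> 471
6: ∅
7: ∅
8: ∅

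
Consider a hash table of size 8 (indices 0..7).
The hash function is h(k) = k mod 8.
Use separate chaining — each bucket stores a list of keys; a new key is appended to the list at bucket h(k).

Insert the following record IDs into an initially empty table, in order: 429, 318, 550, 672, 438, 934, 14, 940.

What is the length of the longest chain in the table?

429 → bucket 5
318 → bucket 6
550 → bucket 6 (collision)
672 → bucket 0
438 → bucket 6 (collision)
934 → bucket 6 (collision)
14 → bucket 6 (collision)
940 → bucket 4
Final buckets:
0: 672
1: -
2: -
3: -
4: 940
5: 429
6: 318 -> 550 -> 438 -> 934 -> 14
7: -

5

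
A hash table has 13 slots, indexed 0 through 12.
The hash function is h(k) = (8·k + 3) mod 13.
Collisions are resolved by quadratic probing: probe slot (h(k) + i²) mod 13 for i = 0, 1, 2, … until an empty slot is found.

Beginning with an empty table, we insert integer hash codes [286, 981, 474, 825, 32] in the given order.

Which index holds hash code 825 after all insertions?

8

Insert 286: h=3, slot 3 empty → index 3.
Insert 981: h=12, slot 12 empty → index 12.
Insert 474: h=12, slot 12 occupied → index 0.
Insert 825: h=12, slots 12,0,3 occupied → index 8.
Insert 32: h=12, slots 12,0,3,8 occupied → index 2.
Table: [474, _, 32, 286, _, _, _, _, 825, _, _, _, 981]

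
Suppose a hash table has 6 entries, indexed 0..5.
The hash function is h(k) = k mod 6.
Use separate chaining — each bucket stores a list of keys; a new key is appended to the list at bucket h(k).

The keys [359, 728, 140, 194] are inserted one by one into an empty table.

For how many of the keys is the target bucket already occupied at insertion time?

2

Insert 359: h=5, bucket 5 empty -> new chain.
Insert 728: h=2, bucket 2 empty -> new chain.
Insert 140: h=2, bucket 2 nonempty -> append to chain.
Insert 194: h=2, bucket 2 nonempty -> append to chain.
Final buckets:
0: _
1: _
2: 728 -> 140 -> 194
3: _
4: _
5: 359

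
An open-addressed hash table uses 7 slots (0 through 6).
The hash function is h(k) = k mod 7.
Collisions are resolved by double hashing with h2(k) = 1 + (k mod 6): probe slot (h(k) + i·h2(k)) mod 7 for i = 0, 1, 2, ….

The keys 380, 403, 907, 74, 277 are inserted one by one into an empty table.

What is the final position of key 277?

380 hashes to 2; slot 2 is free => place at 2.
403 hashes to 4; slot 4 is free => place at 4.
907 hashes to 4, h2=2; 4 taken => place at 6.
74 hashes to 4, h2=3; 4 taken => place at 0.
277 hashes to 4, h2=2; 4,6 taken => place at 1.
Table: [74, 277, 380, —, 403, —, 907]

1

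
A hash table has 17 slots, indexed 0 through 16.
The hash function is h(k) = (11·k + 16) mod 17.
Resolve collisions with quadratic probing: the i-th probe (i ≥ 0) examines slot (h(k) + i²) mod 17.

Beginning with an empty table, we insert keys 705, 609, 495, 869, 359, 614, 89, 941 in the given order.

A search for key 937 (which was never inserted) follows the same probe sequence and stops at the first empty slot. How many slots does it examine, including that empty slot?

Insert 705: h=2, slot 2 empty -> index 2.
Insert 609: h=0, slot 0 empty -> index 0.
Insert 495: h=4, slot 4 empty -> index 4.
Insert 869: h=4, slot 4 occupied -> index 5.
Insert 359: h=4, slots 4,5 occupied -> index 8.
Insert 614: h=4, slots 4,5,8 occupied -> index 13.
Insert 89: h=9, slot 9 empty -> index 9.
Insert 941: h=14, slot 14 empty -> index 14.
Table: [609, _, 705, _, 495, 869, _, _, 359, 89, _, _, _, 614, 941, _, _]
Lookup 937: h=4, probe 4,5,8,13,3 → slot 3 empty, not found.

5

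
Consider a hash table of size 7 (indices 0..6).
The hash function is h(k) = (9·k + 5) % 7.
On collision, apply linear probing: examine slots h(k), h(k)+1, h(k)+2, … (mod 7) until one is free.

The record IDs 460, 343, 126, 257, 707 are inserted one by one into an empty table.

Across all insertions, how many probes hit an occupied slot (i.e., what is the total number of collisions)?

Insert 460: h=1, slot 1 empty => index 1.
Insert 343: h=5, slot 5 empty => index 5.
Insert 126: h=5, slot 5 occupied => index 6.
Insert 257: h=1, slot 1 occupied => index 2.
Insert 707: h=5, slots 5,6 occupied => index 0.
Table: [707, 460, 257, ∅, ∅, 343, 126]

4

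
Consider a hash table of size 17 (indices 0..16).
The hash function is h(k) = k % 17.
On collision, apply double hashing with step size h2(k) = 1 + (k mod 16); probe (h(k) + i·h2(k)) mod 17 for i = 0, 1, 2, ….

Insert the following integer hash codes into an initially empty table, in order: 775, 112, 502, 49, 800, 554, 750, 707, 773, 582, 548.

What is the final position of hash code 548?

7

775: h=10 → slot 10
112: h=10, h2=1, probe 10,11 → slot 11
502: h=9 → slot 9
49: h=15 → slot 15
800: h=1 → slot 1
554: h=10, h2=11, probe 10,4 → slot 4
750: h=2 → slot 2
707: h=10, h2=4, probe 10,14 → slot 14
773: h=8 → slot 8
582: h=4, h2=7, probe 4,11,1,8,15,5 → slot 5
548: h=4, h2=5, probe 4,9,14,2,7 → slot 7
Table: [-, 800, 750, -, 554, 582, -, 548, 773, 502, 775, 112, -, -, 707, 49, -]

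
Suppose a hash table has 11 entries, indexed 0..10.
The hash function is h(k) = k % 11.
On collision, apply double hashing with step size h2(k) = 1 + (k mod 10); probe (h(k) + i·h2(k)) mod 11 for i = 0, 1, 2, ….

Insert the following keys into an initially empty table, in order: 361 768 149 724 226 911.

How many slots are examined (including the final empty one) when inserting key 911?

361 hashes to 9; slot 9 is free → place at 9.
768 hashes to 9, h2=9; 9 taken → place at 7.
149 hashes to 6; slot 6 is free → place at 6.
724 hashes to 9, h2=5; 9 taken → place at 3.
226 hashes to 6, h2=7; 6 taken → place at 2.
911 hashes to 9, h2=2; 9 taken → place at 0.
Table: [911, _, 226, 724, _, _, 149, 768, _, 361, _]

2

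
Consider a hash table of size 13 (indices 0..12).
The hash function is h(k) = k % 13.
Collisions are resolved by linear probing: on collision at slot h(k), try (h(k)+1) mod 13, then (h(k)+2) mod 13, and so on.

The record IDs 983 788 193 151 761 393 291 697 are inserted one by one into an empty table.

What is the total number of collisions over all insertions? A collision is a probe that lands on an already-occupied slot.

983: h=8 => slot 8
788: h=8, probe 8,9 => slot 9
193: h=11 => slot 11
151: h=8, probe 8,9,10 => slot 10
761: h=7 => slot 7
393: h=3 => slot 3
291: h=5 => slot 5
697: h=8, probe 8,9,10,11,12 => slot 12
Table: [—, —, —, 393, —, 291, —, 761, 983, 788, 151, 193, 697]

7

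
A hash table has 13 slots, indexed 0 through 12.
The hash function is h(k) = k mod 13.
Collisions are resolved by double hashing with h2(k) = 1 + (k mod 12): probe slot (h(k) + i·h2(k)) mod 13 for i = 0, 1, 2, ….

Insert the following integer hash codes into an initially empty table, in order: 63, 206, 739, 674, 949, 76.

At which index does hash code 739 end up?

Insert 63: h=11, slot 11 empty -> index 11.
Insert 206: h=11, h2=3, slot 11 occupied -> index 1.
Insert 739: h=11, h2=8, slot 11 occupied -> index 6.
Insert 674: h=11, h2=3, slots 11,1 occupied -> index 4.
Insert 949: h=0, slot 0 empty -> index 0.
Insert 76: h=11, h2=5, slot 11 occupied -> index 3.
Table: [949, 206, —, 76, 674, —, 739, —, —, —, —, 63, —]

6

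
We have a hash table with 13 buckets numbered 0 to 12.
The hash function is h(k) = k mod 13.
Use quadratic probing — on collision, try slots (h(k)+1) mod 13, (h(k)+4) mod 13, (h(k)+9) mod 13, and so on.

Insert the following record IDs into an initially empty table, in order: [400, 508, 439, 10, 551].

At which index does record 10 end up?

400: h=10 -> slot 10
508: h=1 -> slot 1
439: h=10, probe 10,11 -> slot 11
10: h=10, probe 10,11,1,6 -> slot 6
551: h=5 -> slot 5
Table: [∅, 508, ∅, ∅, ∅, 551, 10, ∅, ∅, ∅, 400, 439, ∅]

6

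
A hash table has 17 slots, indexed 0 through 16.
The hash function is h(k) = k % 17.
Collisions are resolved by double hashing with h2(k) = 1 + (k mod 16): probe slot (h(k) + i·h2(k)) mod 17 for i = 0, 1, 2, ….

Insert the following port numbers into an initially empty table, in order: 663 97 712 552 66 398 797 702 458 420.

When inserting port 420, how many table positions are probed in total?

663 hashes to 0; slot 0 is free -> place at 0.
97 hashes to 12; slot 12 is free -> place at 12.
712 hashes to 15; slot 15 is free -> place at 15.
552 hashes to 8; slot 8 is free -> place at 8.
66 hashes to 15, h2=3; 15 taken -> place at 1.
398 hashes to 7; slot 7 is free -> place at 7.
797 hashes to 15, h2=14; 15,12 taken -> place at 9.
702 hashes to 5; slot 5 is free -> place at 5.
458 hashes to 16; slot 16 is free -> place at 16.
420 hashes to 12, h2=5; 12,0,5 taken -> place at 10.
Table: [663, 66, ∅, ∅, ∅, 702, ∅, 398, 552, 797, 420, ∅, 97, ∅, ∅, 712, 458]

4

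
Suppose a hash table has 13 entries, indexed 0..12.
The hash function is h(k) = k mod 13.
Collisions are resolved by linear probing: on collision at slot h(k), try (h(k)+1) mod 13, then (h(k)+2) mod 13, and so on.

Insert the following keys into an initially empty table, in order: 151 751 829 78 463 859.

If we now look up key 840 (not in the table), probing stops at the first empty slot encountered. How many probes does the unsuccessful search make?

5

151: h=8 => slot 8
751: h=10 => slot 10
829: h=10, probe 10,11 => slot 11
78: h=0 => slot 0
463: h=8, probe 8,9 => slot 9
859: h=1 => slot 1
Table: [78, 859, ∅, ∅, ∅, ∅, ∅, ∅, 151, 463, 751, 829, ∅]
Lookup 840: h=8, probe 8,9,10,11,12 → slot 12 empty, not found.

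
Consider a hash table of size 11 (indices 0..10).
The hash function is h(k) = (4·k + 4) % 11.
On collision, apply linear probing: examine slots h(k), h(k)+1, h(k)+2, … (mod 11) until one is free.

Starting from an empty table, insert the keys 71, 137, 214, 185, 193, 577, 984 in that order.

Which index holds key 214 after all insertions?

71: h=2 => slot 2
137: h=2, probe 2,3 => slot 3
214: h=2, probe 2,3,4 => slot 4
185: h=7 => slot 7
193: h=6 => slot 6
577: h=2, probe 2,3,4,5 => slot 5
984: h=2, probe 2,3,4,5,6,7,8 => slot 8
Table: [—, —, 71, 137, 214, 577, 193, 185, 984, —, —]

4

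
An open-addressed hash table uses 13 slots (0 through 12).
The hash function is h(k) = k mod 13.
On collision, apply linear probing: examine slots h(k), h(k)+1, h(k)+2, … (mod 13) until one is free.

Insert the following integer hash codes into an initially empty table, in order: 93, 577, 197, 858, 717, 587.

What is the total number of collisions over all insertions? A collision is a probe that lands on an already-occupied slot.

7

93: h=2 => slot 2
577: h=5 => slot 5
197: h=2, probe 2,3 => slot 3
858: h=0 => slot 0
717: h=2, probe 2,3,4 => slot 4
587: h=2, probe 2,3,4,5,6 => slot 6
Table: [858, _, 93, 197, 717, 577, 587, _, _, _, _, _, _]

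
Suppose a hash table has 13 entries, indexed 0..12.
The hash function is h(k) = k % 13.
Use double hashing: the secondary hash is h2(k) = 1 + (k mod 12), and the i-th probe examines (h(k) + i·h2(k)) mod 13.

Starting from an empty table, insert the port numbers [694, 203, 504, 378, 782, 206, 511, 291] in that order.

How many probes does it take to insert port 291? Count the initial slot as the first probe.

694 hashes to 5; slot 5 is free -> place at 5.
203 hashes to 8; slot 8 is free -> place at 8.
504 hashes to 10; slot 10 is free -> place at 10.
378 hashes to 1; slot 1 is free -> place at 1.
782 hashes to 2; slot 2 is free -> place at 2.
206 hashes to 11; slot 11 is free -> place at 11.
511 hashes to 4; slot 4 is free -> place at 4.
291 hashes to 5, h2=4; 5 taken -> place at 9.
Table: [∅, 378, 782, ∅, 511, 694, ∅, ∅, 203, 291, 504, 206, ∅]

2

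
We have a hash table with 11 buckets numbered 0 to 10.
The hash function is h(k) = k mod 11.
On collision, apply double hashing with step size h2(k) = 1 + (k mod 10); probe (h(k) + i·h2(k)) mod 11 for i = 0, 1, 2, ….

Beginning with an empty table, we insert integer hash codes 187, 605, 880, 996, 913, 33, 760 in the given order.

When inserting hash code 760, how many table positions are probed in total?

3

Insert 187: h=0, slot 0 empty -> index 0.
Insert 605: h=0, h2=6, slot 0 occupied -> index 6.
Insert 880: h=0, h2=1, slot 0 occupied -> index 1.
Insert 996: h=6, h2=7, slot 6 occupied -> index 2.
Insert 913: h=0, h2=4, slot 0 occupied -> index 4.
Insert 33: h=0, h2=4, slots 0,4 occupied -> index 8.
Insert 760: h=1, h2=1, slots 1,2 occupied -> index 3.
Table: [187, 880, 996, 760, 913, ∅, 605, ∅, 33, ∅, ∅]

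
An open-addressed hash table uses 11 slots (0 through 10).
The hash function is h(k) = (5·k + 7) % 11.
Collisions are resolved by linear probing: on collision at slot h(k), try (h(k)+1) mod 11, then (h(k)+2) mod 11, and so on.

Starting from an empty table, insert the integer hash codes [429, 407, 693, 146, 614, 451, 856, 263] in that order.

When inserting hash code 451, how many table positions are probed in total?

Insert 429: h=7, slot 7 empty => index 7.
Insert 407: h=7, slot 7 occupied => index 8.
Insert 693: h=7, slots 7,8 occupied => index 9.
Insert 146: h=0, slot 0 empty => index 0.
Insert 614: h=8, slots 8,9 occupied => index 10.
Insert 451: h=7, slots 7,8,9,10,0 occupied => index 1.
Insert 856: h=8, slots 8,9,10,0,1 occupied => index 2.
Insert 263: h=2, slot 2 occupied => index 3.
Table: [146, 451, 856, 263, ., ., ., 429, 407, 693, 614]

6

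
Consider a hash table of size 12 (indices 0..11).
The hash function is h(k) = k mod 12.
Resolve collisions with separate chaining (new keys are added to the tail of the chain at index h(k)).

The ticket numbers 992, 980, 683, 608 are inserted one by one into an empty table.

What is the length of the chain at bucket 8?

992 -> bucket 8
980 -> bucket 8 (collision)
683 -> bucket 11
608 -> bucket 8 (collision)
Final buckets:
0: ∅
1: ∅
2: ∅
3: ∅
4: ∅
5: ∅
6: ∅
7: ∅
8: 992 -> 980 -> 608
9: ∅
10: ∅
11: 683

3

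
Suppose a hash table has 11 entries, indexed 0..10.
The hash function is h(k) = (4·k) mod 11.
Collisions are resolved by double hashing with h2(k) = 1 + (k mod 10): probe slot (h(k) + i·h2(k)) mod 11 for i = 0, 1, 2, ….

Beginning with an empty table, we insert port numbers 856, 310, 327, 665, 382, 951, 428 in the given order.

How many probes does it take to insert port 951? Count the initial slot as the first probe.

Insert 856: h=3, slot 3 empty → index 3.
Insert 310: h=8, slot 8 empty → index 8.
Insert 327: h=10, slot 10 empty → index 10.
Insert 665: h=9, slot 9 empty → index 9.
Insert 382: h=10, h2=3, slot 10 occupied → index 2.
Insert 951: h=9, h2=2, slot 9 occupied → index 0.
Insert 428: h=7, slot 7 empty → index 7.
Table: [951, _, 382, 856, _, _, _, 428, 310, 665, 327]

2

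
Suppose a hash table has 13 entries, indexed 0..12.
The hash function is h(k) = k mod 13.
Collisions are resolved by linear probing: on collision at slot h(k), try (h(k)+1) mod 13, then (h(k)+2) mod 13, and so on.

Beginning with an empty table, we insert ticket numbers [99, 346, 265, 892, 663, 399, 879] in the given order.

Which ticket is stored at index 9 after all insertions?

Insert 99: h=8, slot 8 empty -> index 8.
Insert 346: h=8, slot 8 occupied -> index 9.
Insert 265: h=5, slot 5 empty -> index 5.
Insert 892: h=8, slots 8,9 occupied -> index 10.
Insert 663: h=0, slot 0 empty -> index 0.
Insert 399: h=9, slots 9,10 occupied -> index 11.
Insert 879: h=8, slots 8,9,10,11 occupied -> index 12.
Table: [663, -, -, -, -, 265, -, -, 99, 346, 892, 399, 879]

346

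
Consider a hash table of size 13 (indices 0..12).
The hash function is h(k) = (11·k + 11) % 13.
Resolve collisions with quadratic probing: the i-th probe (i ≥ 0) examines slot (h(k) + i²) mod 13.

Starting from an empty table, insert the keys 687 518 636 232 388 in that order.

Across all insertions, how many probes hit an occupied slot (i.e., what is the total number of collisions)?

6

Insert 687: h=2, slot 2 empty → index 2.
Insert 518: h=2, slot 2 occupied → index 3.
Insert 636: h=0, slot 0 empty → index 0.
Insert 232: h=2, slots 2,3 occupied → index 6.
Insert 388: h=2, slots 2,3,6 occupied → index 11.
Table: [636, ∅, 687, 518, ∅, ∅, 232, ∅, ∅, ∅, ∅, 388, ∅]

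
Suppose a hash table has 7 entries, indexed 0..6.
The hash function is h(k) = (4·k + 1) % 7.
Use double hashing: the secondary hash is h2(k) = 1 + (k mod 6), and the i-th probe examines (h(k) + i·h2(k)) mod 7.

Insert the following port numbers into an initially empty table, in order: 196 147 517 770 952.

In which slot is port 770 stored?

0

196 hashes to 1; slot 1 is free → place at 1.
147 hashes to 1, h2=4; 1 taken → place at 5.
517 hashes to 4; slot 4 is free → place at 4.
770 hashes to 1, h2=3; 1,4 taken → place at 0.
952 hashes to 1, h2=5; 1 taken → place at 6.
Table: [770, 196, _, _, 517, 147, 952]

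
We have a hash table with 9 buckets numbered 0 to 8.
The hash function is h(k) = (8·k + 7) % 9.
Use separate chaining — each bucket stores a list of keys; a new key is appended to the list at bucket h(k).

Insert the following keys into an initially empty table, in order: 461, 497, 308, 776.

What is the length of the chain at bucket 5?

4

461 -> bucket 5
497 -> bucket 5 (collision)
308 -> bucket 5 (collision)
776 -> bucket 5 (collision)
Final buckets:
0: —
1: —
2: —
3: —
4: —
5: 461 -> 497 -> 308 -> 776
6: —
7: —
8: —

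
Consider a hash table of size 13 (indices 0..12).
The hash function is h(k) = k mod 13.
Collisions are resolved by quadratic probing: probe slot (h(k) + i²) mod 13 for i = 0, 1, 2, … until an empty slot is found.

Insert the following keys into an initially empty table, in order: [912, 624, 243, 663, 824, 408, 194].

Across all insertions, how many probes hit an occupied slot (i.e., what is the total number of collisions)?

2

Insert 912: h=2, slot 2 empty => index 2.
Insert 624: h=0, slot 0 empty => index 0.
Insert 243: h=9, slot 9 empty => index 9.
Insert 663: h=0, slot 0 occupied => index 1.
Insert 824: h=5, slot 5 empty => index 5.
Insert 408: h=5, slot 5 occupied => index 6.
Insert 194: h=12, slot 12 empty => index 12.
Table: [624, 663, 912, ∅, ∅, 824, 408, ∅, ∅, 243, ∅, ∅, 194]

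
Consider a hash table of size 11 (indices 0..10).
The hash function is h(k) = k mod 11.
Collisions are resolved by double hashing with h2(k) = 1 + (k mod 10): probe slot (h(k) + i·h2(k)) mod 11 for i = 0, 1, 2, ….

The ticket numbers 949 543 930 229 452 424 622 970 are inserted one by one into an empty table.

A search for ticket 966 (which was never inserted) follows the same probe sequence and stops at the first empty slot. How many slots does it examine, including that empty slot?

2

949: h=3 => slot 3
543: h=4 => slot 4
930: h=6 => slot 6
229: h=9 => slot 9
452: h=1 => slot 1
424: h=6, h2=5, probe 6,0 => slot 0
622: h=6, h2=3, probe 6,9,1,4,7 => slot 7
970: h=2 => slot 2
Table: [424, 452, 970, 949, 543, -, 930, 622, -, 229, -]
Lookup 966: h=9, h2=7, probe 9,5 → slot 5 empty, not found.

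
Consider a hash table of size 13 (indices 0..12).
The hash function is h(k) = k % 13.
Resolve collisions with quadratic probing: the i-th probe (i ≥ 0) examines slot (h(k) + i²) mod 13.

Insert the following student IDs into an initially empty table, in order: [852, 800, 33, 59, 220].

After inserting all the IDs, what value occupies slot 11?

852: h=7 → slot 7
800: h=7, probe 7,8 → slot 8
33: h=7, probe 7,8,11 → slot 11
59: h=7, probe 7,8,11,3 → slot 3
220: h=12 → slot 12
Table: [_, _, _, 59, _, _, _, 852, 800, _, _, 33, 220]

33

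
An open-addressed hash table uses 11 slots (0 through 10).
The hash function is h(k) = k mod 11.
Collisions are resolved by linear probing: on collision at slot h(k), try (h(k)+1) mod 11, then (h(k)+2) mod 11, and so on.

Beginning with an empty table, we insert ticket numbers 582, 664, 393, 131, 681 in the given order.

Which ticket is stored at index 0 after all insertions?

582: h=10 => slot 10
664: h=4 => slot 4
393: h=8 => slot 8
131: h=10, probe 10,0 => slot 0
681: h=10, probe 10,0,1 => slot 1
Table: [131, 681, ∅, ∅, 664, ∅, ∅, ∅, 393, ∅, 582]

131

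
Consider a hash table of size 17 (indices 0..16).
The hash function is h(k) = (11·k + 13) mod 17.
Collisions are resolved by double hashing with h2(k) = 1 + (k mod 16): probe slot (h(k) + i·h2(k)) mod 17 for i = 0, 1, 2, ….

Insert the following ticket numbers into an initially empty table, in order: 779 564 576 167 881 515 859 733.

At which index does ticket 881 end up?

Insert 779: h=14, slot 14 empty → index 14.
Insert 564: h=12, slot 12 empty → index 12.
Insert 576: h=8, slot 8 empty → index 8.
Insert 167: h=14, h2=8, slot 14 occupied → index 5.
Insert 881: h=14, h2=2, slot 14 occupied → index 16.
Insert 515: h=0, slot 0 empty → index 0.
Insert 859: h=10, slot 10 empty → index 10.
Insert 733: h=1, slot 1 empty → index 1.
Table: [515, 733, —, —, —, 167, —, —, 576, —, 859, —, 564, —, 779, —, 881]

16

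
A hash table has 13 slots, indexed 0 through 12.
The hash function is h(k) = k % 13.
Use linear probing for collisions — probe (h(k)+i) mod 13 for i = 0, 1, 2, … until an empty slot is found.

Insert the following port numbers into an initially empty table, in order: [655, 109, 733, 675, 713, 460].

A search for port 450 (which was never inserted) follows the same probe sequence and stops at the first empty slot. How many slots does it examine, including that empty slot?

2

Insert 655: h=5, slot 5 empty → index 5.
Insert 109: h=5, slot 5 occupied → index 6.
Insert 733: h=5, slots 5,6 occupied → index 7.
Insert 675: h=12, slot 12 empty → index 12.
Insert 713: h=11, slot 11 empty → index 11.
Insert 460: h=5, slots 5,6,7 occupied → index 8.
Table: [∅, ∅, ∅, ∅, ∅, 655, 109, 733, 460, ∅, ∅, 713, 675]
Lookup 450: h=8, probe 8,9 → slot 9 empty, not found.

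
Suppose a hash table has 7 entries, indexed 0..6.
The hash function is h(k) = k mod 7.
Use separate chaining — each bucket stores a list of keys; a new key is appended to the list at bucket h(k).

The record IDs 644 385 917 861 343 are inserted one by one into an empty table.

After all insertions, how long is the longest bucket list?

5

Insert 644: h=0, bucket 0 empty → new chain.
Insert 385: h=0, bucket 0 nonempty → append to chain.
Insert 917: h=0, bucket 0 nonempty → append to chain.
Insert 861: h=0, bucket 0 nonempty → append to chain.
Insert 343: h=0, bucket 0 nonempty → append to chain.
Final buckets:
0: 644 -> 385 -> 917 -> 861 -> 343
1: ∅
2: ∅
3: ∅
4: ∅
5: ∅
6: ∅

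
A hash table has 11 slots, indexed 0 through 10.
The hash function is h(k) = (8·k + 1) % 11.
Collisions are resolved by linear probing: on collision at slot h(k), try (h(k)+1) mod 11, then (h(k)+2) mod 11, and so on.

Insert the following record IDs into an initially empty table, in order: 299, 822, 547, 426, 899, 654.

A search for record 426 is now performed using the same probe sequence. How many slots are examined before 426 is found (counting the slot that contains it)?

299 hashes to 6; slot 6 is free -> place at 6.
822 hashes to 10; slot 10 is free -> place at 10.
547 hashes to 10; 10 taken -> place at 0.
426 hashes to 10; 10,0 taken -> place at 1.
899 hashes to 10; 10,0,1 taken -> place at 2.
654 hashes to 8; slot 8 is free -> place at 8.
Table: [547, 426, 899, ∅, ∅, ∅, 299, ∅, 654, ∅, 822]
Lookup 426: h=10, probe 10,0,1 → found at 1.

3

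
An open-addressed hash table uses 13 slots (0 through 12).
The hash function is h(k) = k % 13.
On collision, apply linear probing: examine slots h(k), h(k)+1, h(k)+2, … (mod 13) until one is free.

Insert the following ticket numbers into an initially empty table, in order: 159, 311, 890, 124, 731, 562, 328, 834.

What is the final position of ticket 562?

5

159: h=3 → slot 3
311: h=12 → slot 12
890: h=6 → slot 6
124: h=7 → slot 7
731: h=3, probe 3,4 → slot 4
562: h=3, probe 3,4,5 → slot 5
328: h=3, probe 3,4,5,6,7,8 → slot 8
834: h=2 → slot 2
Table: [., ., 834, 159, 731, 562, 890, 124, 328, ., ., ., 311]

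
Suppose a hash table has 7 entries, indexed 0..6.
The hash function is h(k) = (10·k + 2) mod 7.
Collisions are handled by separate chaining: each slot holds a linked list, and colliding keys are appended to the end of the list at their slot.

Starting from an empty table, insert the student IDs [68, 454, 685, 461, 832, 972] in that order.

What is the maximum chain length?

Insert 68: h=3, bucket 3 empty -> new chain.
Insert 454: h=6, bucket 6 empty -> new chain.
Insert 685: h=6, bucket 6 nonempty -> append to chain.
Insert 461: h=6, bucket 6 nonempty -> append to chain.
Insert 832: h=6, bucket 6 nonempty -> append to chain.
Insert 972: h=6, bucket 6 nonempty -> append to chain.
Final buckets:
0: -
1: -
2: -
3: 68
4: -
5: -
6: 454 -> 685 -> 461 -> 832 -> 972

5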